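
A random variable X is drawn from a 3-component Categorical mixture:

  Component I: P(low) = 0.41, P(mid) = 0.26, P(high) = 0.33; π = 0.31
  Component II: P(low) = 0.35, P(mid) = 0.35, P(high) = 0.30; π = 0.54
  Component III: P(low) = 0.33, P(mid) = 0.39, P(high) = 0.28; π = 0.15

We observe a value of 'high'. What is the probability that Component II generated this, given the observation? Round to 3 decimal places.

Posterior ∝ prior × likelihood, so P(k | x) ∝ P(Z=k) f_k(x); normalise over all components.
Evaluate each component's likelihood at the observed value:
  p_I = 0.33
  p_II = 0.3
  p_III = 0.28
Prior × likelihood for each component:
  P(Z=I)·p_I = 0.31 × 0.33 = 0.1023
  P(Z=II)·p_II = 0.54 × 0.3 = 0.162
  P(Z=III)·p_III = 0.15 × 0.28 = 0.042
Normaliser: 0.1023 + 0.162 + 0.042 = 0.3063
P(Component II | x) = 0.162 / 0.3063 ≈ 0.529

0.529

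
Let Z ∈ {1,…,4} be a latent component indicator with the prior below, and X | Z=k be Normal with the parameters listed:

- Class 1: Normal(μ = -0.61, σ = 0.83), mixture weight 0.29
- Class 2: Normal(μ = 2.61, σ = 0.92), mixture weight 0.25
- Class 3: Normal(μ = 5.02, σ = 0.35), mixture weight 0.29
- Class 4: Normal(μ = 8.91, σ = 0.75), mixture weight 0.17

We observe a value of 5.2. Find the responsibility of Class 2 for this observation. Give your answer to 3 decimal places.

0.007

Apply Bayes' rule: the posterior for each component is proportional to its prior times its likelihood at x.
Component likelihoods at x = 5.2:
  L_1 = (1/(0.83·√(2π)))·exp(−(5.2−-0.61)²/(2·0.83²)) = 0.480653·exp(-24.50000) = 1.10057e-11
  L_2 = (1/(0.92·√(2π)))·exp(−(5.2−2.61)²/(2·0.92²)) = 0.433633·exp(-3.96272) = 0.0082439
  L_3 = (1/(0.35·√(2π)))·exp(−(5.2−5.02)²/(2·0.35²)) = 1.139835·exp(-0.13224) = 0.99864
  L_4 = (1/(0.75·√(2π)))·exp(−(5.2−8.91)²/(2·0.75²)) = 0.531923·exp(-12.23476) = 2.58441e-06
Multiply by the mixture weights:
  w_1·L_1 = 0.29 × 1.10057e-11 = 3.19165e-12
  w_2·L_2 = 0.25 × 0.0082439 = 0.00206098
  w_3·L_3 = 0.29 × 0.99864 = 0.289605
  w_4·L_4 = 0.17 × 2.58441e-06 = 4.3935e-07
Marginal: 3.19165e-12 + 0.00206098 + 0.289605 + 4.3935e-07 = 0.291667
Responsibility of Class 2: 0.00206098 / 0.291667 ≈ 0.007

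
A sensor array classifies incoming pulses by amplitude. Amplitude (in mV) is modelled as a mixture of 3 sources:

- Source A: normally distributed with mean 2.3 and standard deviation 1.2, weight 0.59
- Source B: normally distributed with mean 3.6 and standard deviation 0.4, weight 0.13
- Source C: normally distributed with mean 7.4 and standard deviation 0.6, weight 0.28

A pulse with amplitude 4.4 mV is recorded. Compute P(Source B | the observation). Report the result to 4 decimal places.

0.2926

By Bayes' theorem, P(k | x) = π_k f_k(x) / Σ_j π_j f_j(x).
Component likelihoods at x = 4.4 mV:
  f_A = 0.0718978
  f_B = 0.134977
  f_C = 2.47787e-06
Weight by the priors:
  π_A·f_A = 0.59 × 0.0718978 = 0.0424197
  π_B·f_B = 0.13 × 0.134977 = 0.0175471
  π_C·f_C = 0.28 × 2.47787e-06 = 6.93802e-07
Normaliser: 0.0424197 + 0.0175471 + 6.93802e-07 = 0.0599674
Responsibility of Source B: 0.0175471 / 0.0599674 ≈ 0.2926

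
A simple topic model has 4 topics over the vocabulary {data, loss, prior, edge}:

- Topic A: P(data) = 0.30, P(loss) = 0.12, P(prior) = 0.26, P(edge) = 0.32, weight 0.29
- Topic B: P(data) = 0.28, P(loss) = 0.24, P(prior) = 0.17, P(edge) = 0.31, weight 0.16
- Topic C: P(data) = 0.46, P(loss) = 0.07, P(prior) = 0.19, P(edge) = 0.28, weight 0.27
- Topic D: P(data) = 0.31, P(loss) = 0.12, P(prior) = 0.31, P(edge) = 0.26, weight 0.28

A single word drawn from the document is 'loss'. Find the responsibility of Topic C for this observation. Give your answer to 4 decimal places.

0.1504

The responsibility of component k is π_k f_k(x) divided by Σ_j π_j f_j(x).
Evaluate each component's likelihood at the observed value:
  L_A = P(loss | comp) = 0.12
  L_B = P(loss | comp) = 0.24
  L_C = P(loss | comp) = 0.07
  L_D = P(loss | comp) = 0.12
Unnormalised posteriors:
  π_A·L_A = 0.29 × 0.12 = 0.0348
  π_B·L_B = 0.16 × 0.24 = 0.0384
  π_C·L_C = 0.27 × 0.07 = 0.0189
  π_D·L_D = 0.28 × 0.12 = 0.0336
Denominator: 0.0348 + 0.0384 + 0.0189 + 0.0336 = 0.1257
So the posterior for Topic C is 0.0189 / 0.1257 ≈ 0.1504.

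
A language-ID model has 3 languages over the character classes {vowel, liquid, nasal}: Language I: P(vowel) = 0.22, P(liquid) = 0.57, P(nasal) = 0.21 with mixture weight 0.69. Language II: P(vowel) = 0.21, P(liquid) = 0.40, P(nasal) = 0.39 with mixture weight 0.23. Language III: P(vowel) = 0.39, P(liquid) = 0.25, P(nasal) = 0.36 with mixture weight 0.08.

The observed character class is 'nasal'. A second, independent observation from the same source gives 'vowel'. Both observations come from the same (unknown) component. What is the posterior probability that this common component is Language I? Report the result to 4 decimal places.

P(component k | x) = P(Z=k)·f_k(x) / marginal(x), where marginal(x) = Σ_j P(Z=j)·f_j(x).
Since both observations come from the same component, the likelihood for component k is f_k(x₁)·f_k(x₂).
  L_I = [0.21] × [0.22] = 0.0462
  L_II = [0.39] × [0.21] = 0.0819
  L_III = [0.36] × [0.39] = 0.1404
Prior × likelihood for each component:
  P(Z=I)·L_I = 0.69 × 0.0462 = 0.031878
  P(Z=II)·L_II = 0.23 × 0.0819 = 0.018837
  P(Z=III)·L_III = 0.08 × 0.1404 = 0.011232
Sum: 0.031878 + 0.018837 + 0.011232 = 0.061947
Responsibility of Language I: 0.031878 / 0.061947 ≈ 0.5146

0.5146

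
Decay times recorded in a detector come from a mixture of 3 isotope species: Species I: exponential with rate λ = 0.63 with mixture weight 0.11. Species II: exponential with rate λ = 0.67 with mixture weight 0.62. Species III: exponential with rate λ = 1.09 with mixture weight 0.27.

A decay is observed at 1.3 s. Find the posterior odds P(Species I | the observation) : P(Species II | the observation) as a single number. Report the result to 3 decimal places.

The posterior odds equal the prior odds times the likelihood ratio: (π_i/π_j)·(f_i(x)/f_j(x)).
Evaluate each component's likelihood at the observed value:
  p_I = 0.27775
  p_II = 0.280417
  p_III = 0.26426
0.0305525 / 0.173859 ≈ 0.176

0.176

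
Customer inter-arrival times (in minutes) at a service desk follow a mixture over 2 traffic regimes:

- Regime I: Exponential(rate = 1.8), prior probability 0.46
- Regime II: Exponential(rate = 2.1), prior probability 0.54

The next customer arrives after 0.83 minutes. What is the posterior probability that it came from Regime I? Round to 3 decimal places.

0.484

By Bayes' theorem, P(k | x) = π_k f_k(x) / Σ_j π_j f_j(x).
Evaluate each component's likelihood at the observed value:
  f_I = 1.8·e^(−1.8·0.83) = 1.8·e^(−1.4940) = 0.404051
  f_II = 2.1·e^(−2.1·0.83) = 2.1·e^(−1.7430) = 0.367489
Multiply by the mixture weights:
  π_I·f_I = 0.46 × 0.404051 = 0.185864
  π_II·f_II = 0.54 × 0.367489 = 0.198444
Evidence: 0.185864 + 0.198444 = 0.384308
P(Regime I | the observation) = 0.185864 / 0.384308 ≈ 0.484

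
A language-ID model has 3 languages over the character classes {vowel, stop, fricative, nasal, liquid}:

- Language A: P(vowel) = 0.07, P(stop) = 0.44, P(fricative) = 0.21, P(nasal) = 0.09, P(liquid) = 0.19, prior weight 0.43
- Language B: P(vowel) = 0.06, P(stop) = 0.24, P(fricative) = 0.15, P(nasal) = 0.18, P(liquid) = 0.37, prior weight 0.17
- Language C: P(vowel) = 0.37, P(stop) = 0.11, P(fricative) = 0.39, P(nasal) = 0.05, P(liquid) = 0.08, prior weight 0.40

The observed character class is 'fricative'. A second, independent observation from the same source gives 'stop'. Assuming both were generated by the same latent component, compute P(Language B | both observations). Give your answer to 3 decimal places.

0.097

Posterior ∝ prior × likelihood, so P(k | x) ∝ w_k f_k(x); normalise over all components.
Since both observations come from the same component, the likelihood for component k is f_k(x₁)·f_k(x₂).
  L_A = [0.21] × [0.44] = 0.0924
  L_B = [0.15] × [0.24] = 0.036
  L_C = [0.39] × [0.11] = 0.0429
Prior × likelihood for each component:
  w_A·L_A = 0.43 × 0.0924 = 0.039732
  w_B·L_B = 0.17 × 0.036 = 0.00612
  w_C·L_C = 0.40 × 0.0429 = 0.01716
Sum: 0.039732 + 0.00612 + 0.01716 = 0.063012
P(Language B | x₁,x₂) ≈ 0.097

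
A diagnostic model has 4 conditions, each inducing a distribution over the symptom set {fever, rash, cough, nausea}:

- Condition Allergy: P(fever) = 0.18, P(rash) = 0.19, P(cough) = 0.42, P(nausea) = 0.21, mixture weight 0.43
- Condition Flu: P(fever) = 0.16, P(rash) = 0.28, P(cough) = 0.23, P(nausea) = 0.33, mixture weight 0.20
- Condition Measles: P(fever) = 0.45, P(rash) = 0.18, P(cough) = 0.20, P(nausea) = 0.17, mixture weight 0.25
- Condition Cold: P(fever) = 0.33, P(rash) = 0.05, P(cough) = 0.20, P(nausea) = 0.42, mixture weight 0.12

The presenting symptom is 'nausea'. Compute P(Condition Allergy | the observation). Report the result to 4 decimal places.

Posterior ∝ prior × likelihood, so P(k | x) ∝ w_k f_k(x); normalise over all components.
Categorical probabilities:
  f_Allergy = 0.21
  f_Flu = 0.33
  f_Measles = 0.17
  f_Cold = 0.42
Unnormalised posteriors:
  w_Allergy·f_Allergy = 0.43 × 0.21 = 0.0903
  w_Flu·f_Flu = 0.20 × 0.33 = 0.066
  w_Measles·f_Measles = 0.25 × 0.17 = 0.0425
  w_Cold·f_Cold = 0.12 × 0.42 = 0.0504
Normaliser: 0.0903 + 0.066 + 0.0425 + 0.0504 = 0.2492
Responsibility of Condition Allergy: 0.0903 / 0.2492 ≈ 0.3624

0.3624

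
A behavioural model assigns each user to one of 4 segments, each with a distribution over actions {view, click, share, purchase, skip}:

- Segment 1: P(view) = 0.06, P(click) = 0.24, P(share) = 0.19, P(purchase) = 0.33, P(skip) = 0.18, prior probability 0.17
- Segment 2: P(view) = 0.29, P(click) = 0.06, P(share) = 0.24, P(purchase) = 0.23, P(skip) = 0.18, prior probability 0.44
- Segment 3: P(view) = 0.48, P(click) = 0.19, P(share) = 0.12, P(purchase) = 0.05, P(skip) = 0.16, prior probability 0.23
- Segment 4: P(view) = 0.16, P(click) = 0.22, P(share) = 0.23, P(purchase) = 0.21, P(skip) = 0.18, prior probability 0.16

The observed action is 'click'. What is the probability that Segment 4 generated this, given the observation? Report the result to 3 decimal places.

0.241

P(component k | x) = w_k·f_k(x) / marginal(x), where marginal(x) = Σ_j w_j·f_j(x).
Categorical probabilities:
  f_1 = P(click | comp) = 0.24
  f_2 = P(click | comp) = 0.06
  f_3 = P(click | comp) = 0.19
  f_4 = P(click | comp) = 0.22
Weight by the priors:
  w_1·f_1 = 0.17 × 0.24 = 0.0408
  w_2·f_2 = 0.44 × 0.06 = 0.0264
  w_3·f_3 = 0.23 × 0.19 = 0.0437
  w_4·f_4 = 0.16 × 0.22 = 0.0352
Denominator: 0.0408 + 0.0264 + 0.0437 + 0.0352 = 0.1461
So the posterior for Segment 4 is 0.0352 / 0.1461 ≈ 0.241.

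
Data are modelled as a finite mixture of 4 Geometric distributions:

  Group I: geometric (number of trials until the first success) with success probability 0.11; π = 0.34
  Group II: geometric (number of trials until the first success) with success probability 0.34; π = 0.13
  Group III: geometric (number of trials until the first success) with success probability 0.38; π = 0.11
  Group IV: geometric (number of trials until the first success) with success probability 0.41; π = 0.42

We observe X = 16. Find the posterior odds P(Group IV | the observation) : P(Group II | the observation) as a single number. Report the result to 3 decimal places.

Only the two components matter; the odds are (w_i f_i(x)) / (w_j f_j(x)).
Component likelihoods at x = 16:
  f_I = 0.0191533
  f_II = 0.000667787
  f_III = 0.000292186
  f_IV = 0.000149818
6.29236e-05 / 8.68123e-05 ≈ 0.725

0.725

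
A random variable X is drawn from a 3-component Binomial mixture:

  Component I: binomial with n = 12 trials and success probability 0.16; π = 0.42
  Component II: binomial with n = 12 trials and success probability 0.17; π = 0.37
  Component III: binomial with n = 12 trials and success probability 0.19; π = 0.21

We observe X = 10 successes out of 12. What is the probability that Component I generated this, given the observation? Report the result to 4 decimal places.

Posterior ∝ prior × likelihood, so P(k | x) ∝ w_k f_k(x); normalise over all components.
Component likelihoods at x = 10 successes out of 12:
  L_I = C(12,10)·0.16^10·0.84^2 = 66·1.09951e-08·0.7056 = 5.12038e-07
  L_II = C(12,10)·0.17^10·0.83^2 = 66·2.01599e-08·0.6889 = 9.1662e-07
  L_III = C(12,10)·0.19^10·0.81^2 = 66·6.13107e-08·0.6561 = 2.65491e-06
Unnormalised posteriors:
  w_I·L_I = 0.42 × 5.12038e-07 = 2.15056e-07
  w_II·L_II = 0.37 × 9.1662e-07 = 3.39149e-07
  w_III·L_III = 0.21 × 2.65491e-06 = 5.57531e-07
Denominator: 2.15056e-07 + 3.39149e-07 + 5.57531e-07 = 1.11174e-06
P(Component I | the observation) ≈ 0.1934

0.1934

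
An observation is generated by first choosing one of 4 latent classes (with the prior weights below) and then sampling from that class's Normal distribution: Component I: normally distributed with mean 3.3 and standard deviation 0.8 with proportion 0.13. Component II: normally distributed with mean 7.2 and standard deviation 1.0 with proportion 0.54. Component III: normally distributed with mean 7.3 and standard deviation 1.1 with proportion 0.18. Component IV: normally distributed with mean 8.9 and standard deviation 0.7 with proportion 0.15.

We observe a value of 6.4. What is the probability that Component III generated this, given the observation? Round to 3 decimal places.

The responsibility of component k is π_k f_k(x) divided by Σ_j π_j f_j(x).
Component likelihoods at x = 6.4:
  L_I = (1/(0.8·√(2π)))·exp(−(6.4−3.3)²/(2·0.8²)) = 0.498678·exp(-7.50781) = 0.000273665
  L_II = (1/(1.0·√(2π)))·exp(−(6.4−7.2)²/(2·1.0²)) = 0.398942·exp(-0.32000) = 0.289692
  L_III = (1/(1.1·√(2π)))·exp(−(6.4−7.3)²/(2·1.1²)) = 0.362675·exp(-0.33471) = 0.25951
  L_IV = (1/(0.7·√(2π)))·exp(−(6.4−8.9)²/(2·0.7²)) = 0.569918·exp(-6.37755) = 0.000968449
Unnormalised posteriors:
  π_I·L_I = 0.13 × 0.000273665 = 3.55764e-05
  π_II·L_II = 0.54 × 0.289692 = 0.156433
  π_III·L_III = 0.18 × 0.25951 = 0.0467118
  π_IV·L_IV = 0.15 × 0.000968449 = 0.000145267
Marginal: 3.55764e-05 + 0.156433 + 0.0467118 + 0.000145267 = 0.203326
P(Component III | data) ≈ 0.230

0.230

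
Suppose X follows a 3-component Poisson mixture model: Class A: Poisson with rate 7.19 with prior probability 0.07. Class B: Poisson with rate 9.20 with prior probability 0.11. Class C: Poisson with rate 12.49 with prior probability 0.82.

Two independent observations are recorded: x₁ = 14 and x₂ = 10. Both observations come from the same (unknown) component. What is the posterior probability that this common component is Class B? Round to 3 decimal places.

0.059

Apply Bayes' rule: the posterior for each component is proportional to its prior times its likelihood at x.
Since both observations come from the same component, the likelihood for component k is f_k(x₁)·f_k(x₂).
  f_A = [e^(−7.19)·7.19^14/14! = 0.0085353] × [0.0767271] = 0.000654888
  f_B = [e^(−9.20)·9.20^14/14! = 0.0360672] × [0.12095] = 0.00436232
  f_C = [e^(−12.49)·12.49^14/14! = 0.0970795] × [0.0958348] = 0.0093036
Weight by the priors:
  P(Z=A)·f_A = 0.07 × 0.000654888 = 4.58422e-05
  P(Z=B)·f_B = 0.11 × 0.00436232 = 0.000479856
  P(Z=C)·f_C = 0.82 × 0.0093036 = 0.00762895
Denominator: 4.58422e-05 + 0.000479856 + 0.00762895 = 0.00815465
P(Class B | x₁,x₂) ≈ 0.059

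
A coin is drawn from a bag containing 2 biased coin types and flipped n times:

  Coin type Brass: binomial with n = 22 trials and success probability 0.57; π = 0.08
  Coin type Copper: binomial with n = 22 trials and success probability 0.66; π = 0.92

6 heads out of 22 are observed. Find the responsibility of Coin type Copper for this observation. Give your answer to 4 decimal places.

0.3928

Apply Bayes' rule: the posterior for each component is proportional to its prior times its likelihood at x.
Component likelihoods at x = 6 heads out of 22:
  f_Brass = 0.0034959
  f_Copper = 0.000196671
Unnormalised posteriors:
  π_Brass·f_Brass = 0.08 × 0.0034959 = 0.000279672
  π_Copper·f_Copper = 0.92 × 0.000196671 = 0.000180938
Normaliser: 0.000279672 + 0.000180938 = 0.000460609
P(Coin type Copper | data) = 0.000180938 / 0.000460609 ≈ 0.3928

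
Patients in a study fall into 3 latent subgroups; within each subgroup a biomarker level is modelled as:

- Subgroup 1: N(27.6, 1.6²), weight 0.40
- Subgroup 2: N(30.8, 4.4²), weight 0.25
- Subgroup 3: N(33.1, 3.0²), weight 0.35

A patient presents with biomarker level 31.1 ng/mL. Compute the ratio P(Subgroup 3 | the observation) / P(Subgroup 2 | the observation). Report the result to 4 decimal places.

1.6480

The posterior odds equal the prior odds times the likelihood ratio: (π_i/π_j)·(f_i(x)/f_j(x)).
Evaluate each component's likelihood at the observed value:
  p_1 = (1/(1.6·√(2π)))·exp(−(31.1−27.6)²/(2·1.6²)) = 0.249339·exp(-2.39258) = 0.022788
  p_2 = (1/(4.4·√(2π)))·exp(−(31.1−30.8)²/(2·4.4²)) = 0.090669·exp(-0.00232) = 0.0904582
  p_3 = (1/(3.0·√(2π)))·exp(−(31.1−33.1)²/(2·3.0²)) = 0.132981·exp(-0.22222) = 0.106483
Odds = (0.35/0.25) × (0.106483/0.0904582) = 1.4 × 1.17715 ≈ 1.6480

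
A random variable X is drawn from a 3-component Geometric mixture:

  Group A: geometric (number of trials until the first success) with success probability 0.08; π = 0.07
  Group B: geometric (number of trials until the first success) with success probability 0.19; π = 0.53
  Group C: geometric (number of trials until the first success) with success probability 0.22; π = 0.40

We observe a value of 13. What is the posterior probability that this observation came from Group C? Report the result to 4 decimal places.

0.3066

Posterior ∝ prior × likelihood, so P(k | x) ∝ P(Z=k) f_k(x); normalise over all components.
Component likelihoods at x = 13:
  L_A = 0.0294133
  L_B = 0.0151556
  L_C = 0.0111573
Unnormalised posteriors:
  P(Z=A)·L_A = 0.07 × 0.0294133 = 0.00205893
  P(Z=B)·L_B = 0.53 × 0.0151556 = 0.00803248
  P(Z=C)·L_C = 0.40 × 0.0111573 = 0.00446291
Denominator: 0.00205893 + 0.00803248 + 0.00446291 = 0.0145543
Responsibility of Group C: 0.00446291 / 0.0145543 ≈ 0.3066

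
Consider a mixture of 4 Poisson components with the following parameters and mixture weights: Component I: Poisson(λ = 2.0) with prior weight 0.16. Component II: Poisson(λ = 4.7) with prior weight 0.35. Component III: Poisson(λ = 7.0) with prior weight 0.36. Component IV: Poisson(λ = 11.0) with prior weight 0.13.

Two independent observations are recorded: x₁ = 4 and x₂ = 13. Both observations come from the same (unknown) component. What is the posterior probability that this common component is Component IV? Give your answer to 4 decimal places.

0.1916

P(component k | x) = w_k·f_k(x) / marginal(x), where marginal(x) = Σ_j w_j·f_j(x).
Since both observations come from the same component, the likelihood for component k is f_k(x₁)·f_k(x₂).
  p_I = [e^(−2.0)·2.0^4/4! = 0.0902235] × [1.78041e-07] = 1.60635e-08
  p_II = [e^(−4.7)·4.7^4/4! = 0.184925] × [0.000797642] = 0.000147504
  p_III = [e^(−7.0)·7.0^4/4! = 0.0912262] × [0.0141884] = 0.00129435
  p_IV = [e^(−11.0)·11.0^4/4! = 0.0101887] × [0.0925945] = 0.000943421
Prior × likelihood for each component:
  w_I·p_I = 0.16 × 1.60635e-08 = 2.57016e-09
  w_II·p_II = 0.35 × 0.000147504 = 5.16264e-05
  w_III·p_III = 0.36 × 0.00129435 = 0.000465967
  w_IV·p_IV = 0.13 × 0.000943421 = 0.000122645
Evidence: 2.57016e-09 + 5.16264e-05 + 0.000465967 + 0.000122645 = 0.00064024
Responsibility of Component IV: 0.000122645 / 0.00064024 ≈ 0.1916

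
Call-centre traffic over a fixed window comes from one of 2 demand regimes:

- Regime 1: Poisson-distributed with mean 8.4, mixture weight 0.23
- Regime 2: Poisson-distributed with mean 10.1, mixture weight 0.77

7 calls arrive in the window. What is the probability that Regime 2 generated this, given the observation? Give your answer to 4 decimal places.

0.6896

The responsibility of component k is π_k f_k(x) divided by Σ_j π_j f_j(x).
Evaluate each component's likelihood at the observed value:
  f_1 = e^(−8.4)·8.4^7/7! = 0.131659
  f_2 = e^(−10.1)·10.1^7/7! = 0.0873866
Multiply by the mixture weights:
  π_1·f_1 = 0.23 × 0.131659 = 0.0302816
  π_2·f_2 = 0.77 × 0.0873866 = 0.0672877
Normaliser: 0.0302816 + 0.0672877 = 0.0975693
P(Regime 2 | data) ≈ 0.6896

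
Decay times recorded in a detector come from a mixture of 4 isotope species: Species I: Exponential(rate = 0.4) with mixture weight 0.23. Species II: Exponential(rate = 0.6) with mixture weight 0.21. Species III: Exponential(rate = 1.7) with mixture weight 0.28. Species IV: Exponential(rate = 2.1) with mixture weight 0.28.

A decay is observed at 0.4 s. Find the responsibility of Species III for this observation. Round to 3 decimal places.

0.359

Posterior ∝ prior × likelihood, so P(k | x) ∝ π_k f_k(x); normalise over all components.
Component likelihoods at x = 0.4 s:
  f_I = 0.340858
  f_II = 0.471977
  f_III = 0.861249
  f_IV = 0.906592
Weight by the priors:
  π_I·f_I = 0.23 × 0.340858 = 0.0783972
  π_II·f_II = 0.21 × 0.471977 = 0.0991151
  π_III·f_III = 0.28 × 0.861249 = 0.24115
  π_IV·f_IV = 0.28 × 0.906592 = 0.253846
Sum: 0.0783972 + 0.0991151 + 0.24115 + 0.253846 = 0.672508
Responsibility of Species III: 0.24115 / 0.672508 ≈ 0.359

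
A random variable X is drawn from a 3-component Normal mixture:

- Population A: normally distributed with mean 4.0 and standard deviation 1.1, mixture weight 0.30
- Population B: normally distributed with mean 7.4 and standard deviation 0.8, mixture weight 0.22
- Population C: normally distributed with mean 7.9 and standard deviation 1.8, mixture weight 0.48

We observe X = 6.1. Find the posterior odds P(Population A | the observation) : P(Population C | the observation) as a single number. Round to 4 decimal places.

Posterior odds = (π_i f_i(x)) / (π_j f_j(x)); the normalising sum cancels.
Normal densities:
  L_A = (1/(1.1·√(2π)))·exp(−(6.1−4.0)²/(2·1.1²)) = 0.362675·exp(-1.82231) = 0.0586268
  L_B = (1/(0.8·√(2π)))·exp(−(6.1−7.4)²/(2·0.8²)) = 0.498678·exp(-1.32031) = 0.133173
  L_C = (1/(1.8·√(2π)))·exp(−(6.1−7.9)²/(2·1.8²)) = 0.221635·exp(-0.50000) = 0.134428
0.0175881 / 0.0645255 ≈ 0.2726

0.2726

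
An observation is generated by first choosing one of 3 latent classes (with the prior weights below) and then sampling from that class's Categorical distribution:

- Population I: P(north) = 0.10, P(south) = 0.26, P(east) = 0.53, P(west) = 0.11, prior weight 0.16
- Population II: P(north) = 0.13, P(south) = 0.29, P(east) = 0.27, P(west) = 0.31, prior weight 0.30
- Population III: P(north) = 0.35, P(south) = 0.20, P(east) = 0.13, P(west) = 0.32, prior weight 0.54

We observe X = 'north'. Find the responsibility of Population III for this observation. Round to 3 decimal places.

0.775

Apply Bayes' rule: the posterior for each component is proportional to its prior times its likelihood at x.
Component likelihoods at x = 'north':
  p_I = 0.1
  p_II = 0.13
  p_III = 0.35
Weight by the priors:
  π_I·p_I = 0.16 × 0.1 = 0.016
  π_II·p_II = 0.30 × 0.13 = 0.039
  π_III·p_III = 0.54 × 0.35 = 0.189
Denominator: 0.016 + 0.039 + 0.189 = 0.244
P(Population III | 'north') = 0.189 / 0.244 ≈ 0.775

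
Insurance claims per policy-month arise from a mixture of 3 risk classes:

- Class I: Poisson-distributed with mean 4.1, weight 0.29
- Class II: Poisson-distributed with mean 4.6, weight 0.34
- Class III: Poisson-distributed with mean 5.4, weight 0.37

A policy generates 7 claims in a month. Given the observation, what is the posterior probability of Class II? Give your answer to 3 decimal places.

P(component k | x) = π_k·f_k(x) / marginal(x), where marginal(x) = Σ_j π_j·f_j(x).
Evaluate each component's likelihood at the observed value:
  p_I = e^(−4.1)·4.1^7/7! = 0.0640397
  p_II = e^(−4.6)·4.6^7/7! = 0.08692
  p_III = e^(−5.4)·5.4^7/7! = 0.119987
Multiply by the mixture weights:
  π_I·p_I = 0.29 × 0.0640397 = 0.0185715
  π_II·p_II = 0.34 × 0.08692 = 0.0295528
  π_III·p_III = 0.37 × 0.119987 = 0.0443953
Denominator: 0.0185715 + 0.0295528 + 0.0443953 = 0.0925196
So the posterior for Class II is 0.0295528 / 0.0925196 ≈ 0.319.

0.319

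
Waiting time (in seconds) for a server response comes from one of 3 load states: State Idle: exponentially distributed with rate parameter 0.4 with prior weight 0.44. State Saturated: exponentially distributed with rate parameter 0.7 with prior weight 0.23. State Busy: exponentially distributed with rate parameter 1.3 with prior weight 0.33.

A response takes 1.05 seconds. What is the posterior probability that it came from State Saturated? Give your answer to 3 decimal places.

By Bayes' theorem, P(k | x) = π_k f_k(x) / Σ_j π_j f_j(x).
Exponential densities:
  f_Idle = 0.262819
  f_Saturated = 0.335654
  f_Busy = 0.331995
Unnormalised posteriors:
  π_Idle·f_Idle = 0.44 × 0.262819 = 0.11564
  π_Saturated·f_Saturated = 0.23 × 0.335654 = 0.0772004
  π_Busy·f_Busy = 0.33 × 0.331995 = 0.109558
Marginal: 0.11564 + 0.0772004 + 0.109558 = 0.302399
P(State Saturated | the observation) = 0.0772004 / 0.302399 ≈ 0.255

0.255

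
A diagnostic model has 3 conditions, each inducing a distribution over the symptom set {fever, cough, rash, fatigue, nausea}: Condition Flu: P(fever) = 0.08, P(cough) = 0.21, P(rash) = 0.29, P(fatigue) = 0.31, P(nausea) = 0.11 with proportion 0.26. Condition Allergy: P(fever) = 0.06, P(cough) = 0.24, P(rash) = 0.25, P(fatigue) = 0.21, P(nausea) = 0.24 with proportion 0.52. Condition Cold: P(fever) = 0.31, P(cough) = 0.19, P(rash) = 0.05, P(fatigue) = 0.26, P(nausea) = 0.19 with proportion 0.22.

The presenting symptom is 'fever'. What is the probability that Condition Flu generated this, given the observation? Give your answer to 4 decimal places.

P(component k | x) = π_k·f_k(x) / marginal(x), where marginal(x) = Σ_j π_j·f_j(x).
Evaluate each component's likelihood at the observed value:
  L_Flu = P(fever | comp) = 0.08
  L_Allergy = P(fever | comp) = 0.06
  L_Cold = P(fever | comp) = 0.31
Prior × likelihood for each component:
  π_Flu·L_Flu = 0.26 × 0.08 = 0.0208
  π_Allergy·L_Allergy = 0.52 × 0.06 = 0.0312
  π_Cold·L_Cold = 0.22 × 0.31 = 0.0682
Evidence: 0.0208 + 0.0312 + 0.0682 = 0.1202
P(Condition Flu | x) = 0.0208 / 0.1202 ≈ 0.1730

0.1730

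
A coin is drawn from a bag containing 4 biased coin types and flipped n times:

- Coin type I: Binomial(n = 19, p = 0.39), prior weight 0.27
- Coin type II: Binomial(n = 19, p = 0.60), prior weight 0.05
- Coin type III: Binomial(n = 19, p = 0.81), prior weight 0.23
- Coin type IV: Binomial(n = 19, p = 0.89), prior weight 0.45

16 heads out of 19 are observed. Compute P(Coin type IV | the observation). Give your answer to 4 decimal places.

0.6275

The responsibility of component k is w_k f_k(x) divided by Σ_j w_j f_j(x).
Evaluate each component's likelihood at the observed value:
  f_I = C(19,16)·0.39^16·0.61^3 = 969·2.8644e-07·0.226981 = 6.30009e-05
  f_II = C(19,16)·0.60^16·0.40^3 = 969·0.000282111·0.064 = 0.0174954
  f_III = C(19,16)·0.81^16·0.19^3 = 969·0.0343368·0.006859 = 0.228215
  f_IV = C(19,16)·0.89^16·0.11^3 = 969·0.154967·0.001331 = 0.199867
Prior × likelihood for each component:
  w_I·f_I = 0.27 × 6.30009e-05 = 1.70103e-05
  w_II·f_II = 0.05 × 0.0174954 = 0.00087477
  w_III·f_III = 0.23 × 0.228215 = 0.0524895
  w_IV·f_IV = 0.45 × 0.199867 = 0.0899403
Evidence: 1.70103e-05 + 0.00087477 + 0.0524895 + 0.0899403 = 0.143322
P(Coin type IV | the observation) = 0.0899403 / 0.143322 ≈ 0.6275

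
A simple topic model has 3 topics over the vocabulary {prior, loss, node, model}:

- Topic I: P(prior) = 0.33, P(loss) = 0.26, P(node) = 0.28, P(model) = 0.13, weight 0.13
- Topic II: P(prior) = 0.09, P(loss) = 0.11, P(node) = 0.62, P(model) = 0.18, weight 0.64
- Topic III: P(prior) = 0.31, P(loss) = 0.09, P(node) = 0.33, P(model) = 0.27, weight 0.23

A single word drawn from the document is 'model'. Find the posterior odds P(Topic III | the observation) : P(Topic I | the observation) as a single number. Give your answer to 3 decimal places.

3.675

The posterior odds equal the prior odds times the likelihood ratio: (w_i/w_j)·(f_i(x)/f_j(x)).
Component likelihoods at x = 'model':
  f_I = P(model | comp) = 0.13
  f_II = P(model | comp) = 0.18
  f_III = P(model | comp) = 0.27
0.0621 / 0.0169 ≈ 3.675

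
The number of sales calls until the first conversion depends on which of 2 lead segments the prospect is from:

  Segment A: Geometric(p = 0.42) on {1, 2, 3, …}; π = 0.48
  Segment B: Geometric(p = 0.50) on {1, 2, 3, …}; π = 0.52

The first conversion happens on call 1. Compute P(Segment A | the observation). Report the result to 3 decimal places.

0.437

The responsibility of component k is π_k f_k(x) divided by Σ_j π_j f_j(x).
Component likelihoods at x = 1:
  L_A = 0.42
  L_B = 0.5
Unnormalised posteriors:
  π_A·L_A = 0.48 × 0.42 = 0.2016
  π_B·L_B = 0.52 × 0.5 = 0.26
Denominator: 0.2016 + 0.26 = 0.4616
P(Segment A | the observation) = 0.2016 / 0.4616 ≈ 0.437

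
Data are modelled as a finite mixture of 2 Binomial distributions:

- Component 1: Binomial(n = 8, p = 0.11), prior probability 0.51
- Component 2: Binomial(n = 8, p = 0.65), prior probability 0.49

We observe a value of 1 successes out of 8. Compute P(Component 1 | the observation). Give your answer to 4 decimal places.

P(component k | x) = w_k·f_k(x) / marginal(x), where marginal(x) = Σ_j w_j·f_j(x).
Binomial probabilities:
  L_1 = C(8,1)·0.11^1·0.89^7 = 8·0.11·0.442313 = 0.389236
  L_2 = C(8,1)·0.65^1·0.35^7 = 8·0.65·0.000643393 = 0.00334564
Unnormalised posteriors:
  w_1·L_1 = 0.51 × 0.389236 = 0.19851
  w_2·L_2 = 0.49 × 0.00334564 = 0.00163937
Normaliser: 0.19851 + 0.00163937 = 0.20015
So the posterior for Component 1 is 0.19851 / 0.20015 ≈ 0.9918.

0.9918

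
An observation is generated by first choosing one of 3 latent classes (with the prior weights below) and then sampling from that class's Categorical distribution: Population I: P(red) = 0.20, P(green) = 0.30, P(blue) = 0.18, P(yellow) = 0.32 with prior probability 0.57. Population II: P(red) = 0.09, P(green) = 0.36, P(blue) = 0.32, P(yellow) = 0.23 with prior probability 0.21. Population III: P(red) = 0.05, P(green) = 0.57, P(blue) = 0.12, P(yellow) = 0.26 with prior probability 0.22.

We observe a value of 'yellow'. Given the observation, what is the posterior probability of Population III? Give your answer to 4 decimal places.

Posterior ∝ prior × likelihood, so P(k | x) ∝ π_k f_k(x); normalise over all components.
Component likelihoods at x = 'yellow':
  f_I = P(yellow | comp) = 0.32
  f_II = P(yellow | comp) = 0.23
  f_III = P(yellow | comp) = 0.26
Weight by the priors:
  π_I·f_I = 0.57 × 0.32 = 0.1824
  π_II·f_II = 0.21 × 0.23 = 0.0483
  π_III·f_III = 0.22 × 0.26 = 0.0572
Sum: 0.1824 + 0.0483 + 0.0572 = 0.2879
P(Population III | data) ≈ 0.1987

0.1987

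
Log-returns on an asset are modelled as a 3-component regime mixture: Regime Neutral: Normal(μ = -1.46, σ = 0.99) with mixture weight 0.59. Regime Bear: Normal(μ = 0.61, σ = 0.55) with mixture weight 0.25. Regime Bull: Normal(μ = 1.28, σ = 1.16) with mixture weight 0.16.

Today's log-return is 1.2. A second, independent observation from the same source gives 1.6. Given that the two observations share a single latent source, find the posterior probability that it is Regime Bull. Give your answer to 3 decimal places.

0.553

By Bayes' theorem, P(k | x) = π_k f_k(x) / Σ_j π_j f_j(x).
Since both observations come from the same component, the likelihood for component k is f_k(x₁)·f_k(x₂).
  p_Neutral = [0.0109052] × [0.00339399] = 3.7012e-05
  p_Bear = [0.408006] × [0.143546] = 0.0585675
  p_Bull = [0.343099] × [0.331076] = 0.113592
Weight by the priors:
  π_Neutral·p_Neutral = 0.59 × 3.7012e-05 = 2.18371e-05
  π_Bear·p_Bear = 0.25 × 0.0585675 = 0.0146419
  π_Bull·p_Bull = 0.16 × 0.113592 = 0.0181747
Normaliser: 2.18371e-05 + 0.0146419 + 0.0181747 = 0.0328384
P(Regime Bull | x) = 0.0181747 / 0.0328384 ≈ 0.553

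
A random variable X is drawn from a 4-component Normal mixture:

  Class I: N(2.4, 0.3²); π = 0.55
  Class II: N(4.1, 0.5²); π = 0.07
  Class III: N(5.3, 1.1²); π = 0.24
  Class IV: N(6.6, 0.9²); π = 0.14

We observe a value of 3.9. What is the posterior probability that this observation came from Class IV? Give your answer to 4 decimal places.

The responsibility of component k is π_k f_k(x) divided by Σ_j π_j f_j(x).
Component likelihoods at x = 3.9:
  L_I = 4.95573e-06
  L_II = 0.73654
  L_III = 0.161352
  L_IV = 0.00492428
Multiply by the mixture weights:
  π_I·L_I = 0.55 × 4.95573e-06 = 2.72565e-06
  π_II·L_II = 0.07 × 0.73654 = 0.0515578
  π_III·L_III = 0.24 × 0.161352 = 0.0387245
  π_IV·L_IV = 0.14 × 0.00492428 = 0.000689399
Marginal: 2.72565e-06 + 0.0515578 + 0.0387245 + 0.000689399 = 0.0909745
So the posterior for Class IV is 0.000689399 / 0.0909745 ≈ 0.0076.

0.0076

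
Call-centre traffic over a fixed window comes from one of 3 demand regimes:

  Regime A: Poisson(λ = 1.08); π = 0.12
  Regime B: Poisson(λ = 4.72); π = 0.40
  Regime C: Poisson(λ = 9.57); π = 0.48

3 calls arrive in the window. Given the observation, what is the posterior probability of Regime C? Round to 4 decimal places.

0.0644

Apply Bayes' rule: the posterior for each component is proportional to its prior times its likelihood at x.
Component likelihoods at x = 3 calls:
  p_A = 0.0712988
  p_B = 0.156245
  p_C = 0.010195
Unnormalised posteriors:
  P(Z=A)·p_A = 0.12 × 0.0712988 = 0.00855585
  P(Z=B)·p_B = 0.40 × 0.156245 = 0.0624978
  P(Z=C)·p_C = 0.48 × 0.010195 = 0.00489359
Evidence: 0.00855585 + 0.0624978 + 0.00489359 = 0.0759472
Responsibility of Regime C: 0.00489359 / 0.0759472 ≈ 0.0644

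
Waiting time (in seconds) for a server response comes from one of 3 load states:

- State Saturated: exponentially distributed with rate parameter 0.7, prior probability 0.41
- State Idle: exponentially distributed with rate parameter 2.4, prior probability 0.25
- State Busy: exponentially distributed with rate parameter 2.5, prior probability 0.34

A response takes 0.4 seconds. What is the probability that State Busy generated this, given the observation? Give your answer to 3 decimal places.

P(component k | x) = π_k·f_k(x) / marginal(x), where marginal(x) = Σ_j π_j·f_j(x).
Exponential densities:
  L_Saturated = 0.529049
  L_Idle = 0.918943
  L_Busy = 0.919699
Weight by the priors:
  π_Saturated·L_Saturated = 0.41 × 0.529049 = 0.21691
  π_Idle·L_Idle = 0.25 × 0.918943 = 0.229736
  π_Busy·L_Busy = 0.34 × 0.919699 = 0.312698
Denominator: 0.21691 + 0.229736 + 0.312698 = 0.759343
P(State Busy | 0.4 seconds) ≈ 0.412

0.412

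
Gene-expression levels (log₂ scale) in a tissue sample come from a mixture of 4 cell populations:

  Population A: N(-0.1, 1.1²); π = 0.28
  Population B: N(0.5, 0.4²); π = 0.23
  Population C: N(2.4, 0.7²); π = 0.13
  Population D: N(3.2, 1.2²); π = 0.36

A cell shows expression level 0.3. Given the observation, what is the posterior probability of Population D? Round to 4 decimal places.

The responsibility of component k is w_k f_k(x) divided by Σ_j w_j f_j(x).
Normal densities:
  f_A = 0.339472
  f_B = 0.880163
  f_C = 0.00633121
  f_D = 0.0179279
Prior × likelihood for each component:
  w_A·f_A = 0.28 × 0.339472 = 0.0950521
  w_B·f_B = 0.23 × 0.880163 = 0.202438
  w_C·f_C = 0.13 × 0.00633121 = 0.000823058
  w_D·f_D = 0.36 × 0.0179279 = 0.00645403
Evidence: 0.0950521 + 0.202438 + 0.000823058 + 0.00645403 = 0.304767
P(Population D | the observation) ≈ 0.0212

0.0212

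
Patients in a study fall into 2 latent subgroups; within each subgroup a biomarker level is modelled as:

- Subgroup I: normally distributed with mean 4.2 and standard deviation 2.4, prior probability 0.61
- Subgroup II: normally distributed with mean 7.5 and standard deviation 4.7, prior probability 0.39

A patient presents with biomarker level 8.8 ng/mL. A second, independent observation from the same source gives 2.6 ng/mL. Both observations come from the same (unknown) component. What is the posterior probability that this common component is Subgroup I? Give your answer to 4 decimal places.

Apply Bayes' rule: the posterior for each component is proportional to its prior times its likelihood at x.
Since both observations come from the same component, the likelihood for component k is f_k(x₁)·f_k(x₂).
  f_I = [0.026484] × [0.133103] = 0.00352511
  f_II = [0.0816957] × [0.0492937] = 0.00402708
Unnormalised posteriors:
  π_I·f_I = 0.61 × 0.00352511 = 0.00215032
  π_II·f_II = 0.39 × 0.00402708 = 0.00157056
Normaliser: 0.00215032 + 0.00157056 = 0.00372088
So the posterior for Subgroup I is 0.00215032 / 0.00372088 ≈ 0.5779.

0.5779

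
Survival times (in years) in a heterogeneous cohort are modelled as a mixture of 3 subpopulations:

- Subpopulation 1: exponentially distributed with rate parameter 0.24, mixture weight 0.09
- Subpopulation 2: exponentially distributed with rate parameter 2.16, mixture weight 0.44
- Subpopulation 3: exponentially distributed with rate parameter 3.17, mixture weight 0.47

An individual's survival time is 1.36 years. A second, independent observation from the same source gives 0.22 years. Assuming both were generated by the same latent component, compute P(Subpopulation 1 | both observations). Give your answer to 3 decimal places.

Apply Bayes' rule: the posterior for each component is proportional to its prior times its likelihood at x.
Since both observations come from the same component, the likelihood for component k is f_k(x₁)·f_k(x₂).
  p_1 = [0.173164] × [0.227657] = 0.0394219
  p_2 = [0.114464] × [1.343] = 0.153726
  p_3 = [0.0425333] × [1.57827] = 0.0671292
Multiply by the mixture weights:
  P(Z=1)·p_1 = 0.09 × 0.0394219 = 0.00354797
  P(Z=2)·p_2 = 0.44 × 0.153726 = 0.0676394
  P(Z=3)·p_3 = 0.47 × 0.0671292 = 0.0315507
Sum: 0.00354797 + 0.0676394 + 0.0315507 = 0.102738
P(Subpopulation 1 | data) = 0.00354797 / 0.102738 ≈ 0.035

0.035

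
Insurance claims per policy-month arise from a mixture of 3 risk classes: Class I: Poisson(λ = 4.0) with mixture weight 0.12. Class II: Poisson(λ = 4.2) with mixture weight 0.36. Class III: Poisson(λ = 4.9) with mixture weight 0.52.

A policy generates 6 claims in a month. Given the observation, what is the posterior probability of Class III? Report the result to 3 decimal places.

0.581

Apply Bayes' rule: the posterior for each component is proportional to its prior times its likelihood at x.
Component likelihoods at x = 6 claims:
  f_I = 0.104196
  f_II = 0.114321
  f_III = 0.143153
Multiply by the mixture weights:
  π_I·f_I = 0.12 × 0.104196 = 0.0125035
  π_II·f_II = 0.36 × 0.114321 = 0.0411556
  π_III·f_III = 0.52 × 0.143153 = 0.0744397
Normaliser: 0.0125035 + 0.0411556 + 0.0744397 = 0.128099
P(Class III | data) = 0.0744397 / 0.128099 ≈ 0.581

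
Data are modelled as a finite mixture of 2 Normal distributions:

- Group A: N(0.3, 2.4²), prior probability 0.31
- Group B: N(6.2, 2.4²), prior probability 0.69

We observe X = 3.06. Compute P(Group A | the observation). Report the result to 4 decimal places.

0.3531

Apply Bayes' rule: the posterior for each component is proportional to its prior times its likelihood at x.
Normal densities:
  p_A = (1/(2.4·√(2π)))·exp(−(3.06−0.3)²/(2·2.4²)) = 0.166226·exp(-0.66125) = 0.0858068
  p_B = (1/(2.4·√(2π)))·exp(−(3.06−6.2)²/(2·2.4²)) = 0.166226·exp(-0.85587) = 0.0706318
Weight by the priors:
  w_A·p_A = 0.31 × 0.0858068 = 0.0266001
  w_B·p_B = 0.69 × 0.0706318 = 0.0487359
Denominator: 0.0266001 + 0.0487359 = 0.075336
So the posterior for Group A is 0.0266001 / 0.075336 ≈ 0.3531.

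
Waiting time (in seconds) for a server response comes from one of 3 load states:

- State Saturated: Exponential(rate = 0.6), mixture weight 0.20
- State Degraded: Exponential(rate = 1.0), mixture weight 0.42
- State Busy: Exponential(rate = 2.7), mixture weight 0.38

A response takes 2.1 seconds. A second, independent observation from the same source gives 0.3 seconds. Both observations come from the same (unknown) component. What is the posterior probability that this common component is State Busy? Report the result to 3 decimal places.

0.072

Posterior ∝ prior × likelihood, so P(k | x) ∝ P(Z=k) f_k(x); normalise over all components.
Since both observations come from the same component, the likelihood for component k is f_k(x₁)·f_k(x₂).
  p_Saturated = [0.6·e^(−0.6·2.1) = 0.6·e^(−1.2600) = 0.170192] × [0.501162] = 0.085294
  p_Degraded = [1.0·e^(−1.0·2.1) = 1.0·e^(−2.1000) = 0.122456] × [0.740818] = 0.090718
  p_Busy = [2.7·e^(−2.7·2.1) = 2.7·e^(−5.6700) = 0.00930924] × [1.20112] = 0.0111815
Prior × likelihood for each component:
  P(Z=Saturated)·p_Saturated = 0.20 × 0.085294 = 0.0170588
  P(Z=Degraded)·p_Degraded = 0.42 × 0.090718 = 0.0381015
  P(Z=Busy)·p_Busy = 0.38 × 0.0111815 = 0.00424896
Normaliser: 0.0170588 + 0.0381015 + 0.00424896 = 0.0594093
Responsibility of State Busy: 0.00424896 / 0.0594093 ≈ 0.072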